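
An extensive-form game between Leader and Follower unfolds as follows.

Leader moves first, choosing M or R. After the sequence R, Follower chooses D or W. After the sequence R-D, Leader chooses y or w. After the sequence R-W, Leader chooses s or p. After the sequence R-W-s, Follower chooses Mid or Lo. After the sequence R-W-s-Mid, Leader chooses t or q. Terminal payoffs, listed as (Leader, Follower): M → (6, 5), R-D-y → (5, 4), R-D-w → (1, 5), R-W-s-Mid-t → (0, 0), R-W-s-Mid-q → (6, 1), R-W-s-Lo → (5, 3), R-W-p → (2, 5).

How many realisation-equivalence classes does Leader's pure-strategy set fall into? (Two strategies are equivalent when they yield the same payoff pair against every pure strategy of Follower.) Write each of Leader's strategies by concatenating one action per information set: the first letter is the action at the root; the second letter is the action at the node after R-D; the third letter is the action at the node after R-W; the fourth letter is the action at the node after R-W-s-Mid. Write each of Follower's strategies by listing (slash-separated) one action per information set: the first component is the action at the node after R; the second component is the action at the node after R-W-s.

Leader has 16 pure strategies: Myst, Mysq, Mypt, Mypq, Mwst, Mwsq, Mwpt, Mwpq, Ryst, Rysq, Rypt, Rypq, Rwst, Rwsq, Rwpt, Rwpq. Columns: D/Mid, D/Lo, W/Mid, W/Lo.
{Myst, Mysq, Mypt, Mypq, Mwst, Mwsq, Mwpt, Mwpq} → row (6,5) (6,5) (6,5) (6,5)
{Ryst} → row (5,4) (5,4) (0,0) (5,3)
{Rysq} → row (5,4) (5,4) (6,1) (5,3)
{Rypt, Rypq} → row (5,4) (5,4) (2,5) (2,5)
{Rwst} → row (1,5) (1,5) (0,0) (5,3)
{Rwsq} → row (1,5) (1,5) (6,1) (5,3)
{Rwpt, Rwpq} → row (1,5) (1,5) (2,5) (2,5)
That's 7 distinct rows out of 16 strategies.

7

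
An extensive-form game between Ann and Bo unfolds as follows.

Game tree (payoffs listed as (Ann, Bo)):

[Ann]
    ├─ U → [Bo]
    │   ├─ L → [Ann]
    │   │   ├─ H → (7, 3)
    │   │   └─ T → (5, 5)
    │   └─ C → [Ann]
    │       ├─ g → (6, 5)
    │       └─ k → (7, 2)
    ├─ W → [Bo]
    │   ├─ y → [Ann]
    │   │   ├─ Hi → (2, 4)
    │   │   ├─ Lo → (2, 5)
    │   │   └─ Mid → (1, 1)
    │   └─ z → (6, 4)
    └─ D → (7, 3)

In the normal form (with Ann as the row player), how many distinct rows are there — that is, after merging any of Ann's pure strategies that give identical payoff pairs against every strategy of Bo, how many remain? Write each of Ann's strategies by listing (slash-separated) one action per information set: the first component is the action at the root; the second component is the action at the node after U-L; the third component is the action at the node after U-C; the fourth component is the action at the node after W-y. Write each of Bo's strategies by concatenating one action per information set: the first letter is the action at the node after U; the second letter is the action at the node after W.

Ann has 36 pure strategies: U/H/g/Hi, U/H/g/Lo, U/H/g/Mid, U/H/k/Hi, U/H/k/Lo, U/H/k/Mid, U/T/g/Hi, U/T/g/Lo, U/T/g/Mid, U/T/k/Hi, U/T/k/Lo, U/T/k/Mid, W/H/g/Hi, W/H/g/Lo, W/H/g/Mid, W/H/k/Hi, W/H/k/Lo, W/H/k/Mid, W/T/g/Hi, W/T/g/Lo, W/T/g/Mid, W/T/k/Hi, W/T/k/Lo, W/T/k/Mid, D/H/g/Hi, D/H/g/Lo, D/H/g/Mid, D/H/k/Hi, D/H/k/Lo, D/H/k/Mid, D/T/g/Hi, D/T/g/Lo, D/T/g/Mid, D/T/k/Hi, D/T/k/Lo, D/T/k/Mid. Columns: Ly, Lz, Cy, Cz.
{U/H/g/Hi, U/H/g/Lo, U/H/g/Mid} → row (7,3) (7,3) (6,5) (6,5)
{U/H/k/Hi, U/H/k/Lo, U/H/k/Mid} → row (7,3) (7,3) (7,2) (7,2)
{U/T/g/Hi, U/T/g/Lo, U/T/g/Mid} → row (5,5) (5,5) (6,5) (6,5)
{U/T/k/Hi, U/T/k/Lo, U/T/k/Mid} → row (5,5) (5,5) (7,2) (7,2)
{W/H/g/Hi, W/H/k/Hi, W/T/g/Hi, W/T/k/Hi} → row (2,4) (6,4) (2,4) (6,4)
{W/H/g/Lo, W/H/k/Lo, W/T/g/Lo, W/T/k/Lo} → row (2,5) (6,4) (2,5) (6,4)
{W/H/g/Mid, W/H/k/Mid, W/T/g/Mid, W/T/k/Mid} → row (1,1) (6,4) (1,1) (6,4)
{D/H/g/Hi, D/H/g/Lo, D/H/g/Mid, D/H/k/Hi, D/H/k/Lo, D/H/k/Mid, D/T/g/Hi, D/T/g/Lo, D/T/g/Mid, D/T/k/Hi, D/T/k/Lo, D/T/k/Mid} → row (7,3) (7,3) (7,3) (7,3)
That's 8 distinct rows out of 36 strategies.

8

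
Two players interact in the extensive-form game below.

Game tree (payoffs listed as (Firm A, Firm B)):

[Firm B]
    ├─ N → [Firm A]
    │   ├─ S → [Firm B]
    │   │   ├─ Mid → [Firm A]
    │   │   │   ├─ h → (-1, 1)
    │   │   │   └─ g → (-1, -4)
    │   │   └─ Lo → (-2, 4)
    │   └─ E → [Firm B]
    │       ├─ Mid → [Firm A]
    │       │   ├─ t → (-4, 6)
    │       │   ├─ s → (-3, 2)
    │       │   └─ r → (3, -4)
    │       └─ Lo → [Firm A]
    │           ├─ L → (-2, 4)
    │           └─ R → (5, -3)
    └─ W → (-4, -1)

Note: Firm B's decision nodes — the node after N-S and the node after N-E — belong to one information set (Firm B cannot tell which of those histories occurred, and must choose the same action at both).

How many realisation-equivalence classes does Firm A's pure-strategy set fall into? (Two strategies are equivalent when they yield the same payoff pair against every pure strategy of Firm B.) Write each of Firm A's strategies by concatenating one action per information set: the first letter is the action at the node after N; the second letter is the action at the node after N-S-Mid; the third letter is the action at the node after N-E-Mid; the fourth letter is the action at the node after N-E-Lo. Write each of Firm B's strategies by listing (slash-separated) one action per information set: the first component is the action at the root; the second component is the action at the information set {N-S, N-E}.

8

Firm A has 24 pure strategies: ShtL, ShtR, ShsL, ShsR, ShrL, ShrR, SgtL, SgtR, SgsL, SgsR, SgrL, SgrR, EhtL, EhtR, EhsL, EhsR, EhrL, EhrR, EgtL, EgtR, EgsL, EgsR, EgrL, EgrR. Columns: N/Mid, N/Lo, W/Mid, W/Lo.
{ShtL, ShtR, ShsL, ShsR, ShrL, ShrR} → row (-1,1) (-2,4) (-4,-1) (-4,-1)
{SgtL, SgtR, SgsL, SgsR, SgrL, SgrR} → row (-1,-4) (-2,4) (-4,-1) (-4,-1)
{EhtL, EgtL} → row (-4,6) (-2,4) (-4,-1) (-4,-1)
{EhtR, EgtR} → row (-4,6) (5,-3) (-4,-1) (-4,-1)
{EhsL, EgsL} → row (-3,2) (-2,4) (-4,-1) (-4,-1)
{EhsR, EgsR} → row (-3,2) (5,-3) (-4,-1) (-4,-1)
{EhrL, EgrL} → row (3,-4) (-2,4) (-4,-1) (-4,-1)
{EhrR, EgrR} → row (3,-4) (5,-3) (-4,-1) (-4,-1)
That's 8 distinct rows out of 24 strategies.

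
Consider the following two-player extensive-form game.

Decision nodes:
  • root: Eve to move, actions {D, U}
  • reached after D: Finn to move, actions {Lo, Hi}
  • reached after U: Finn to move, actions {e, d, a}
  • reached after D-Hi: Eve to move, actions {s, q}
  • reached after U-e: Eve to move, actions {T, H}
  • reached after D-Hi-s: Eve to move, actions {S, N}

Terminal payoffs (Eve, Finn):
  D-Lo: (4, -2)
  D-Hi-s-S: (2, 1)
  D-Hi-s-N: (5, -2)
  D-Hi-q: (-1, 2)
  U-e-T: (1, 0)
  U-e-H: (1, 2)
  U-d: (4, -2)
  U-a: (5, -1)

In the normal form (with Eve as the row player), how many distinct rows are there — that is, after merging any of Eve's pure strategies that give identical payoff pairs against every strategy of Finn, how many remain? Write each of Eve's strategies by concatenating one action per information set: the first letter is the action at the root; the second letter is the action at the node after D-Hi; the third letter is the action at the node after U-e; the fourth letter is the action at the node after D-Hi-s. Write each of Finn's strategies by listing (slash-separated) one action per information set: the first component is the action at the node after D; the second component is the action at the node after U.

Eve has 16 pure strategies: DsTS, DsTN, DsHS, DsHN, DqTS, DqTN, DqHS, DqHN, UsTS, UsTN, UsHS, UsHN, UqTS, UqTN, UqHS, UqHN. Columns: Lo/e, Lo/d, Lo/a, Hi/e, Hi/d, Hi/a.
{DsTS, DsHS} → row (4,-2) (4,-2) (4,-2) (2,1) (2,1) (2,1)
{DsTN, DsHN} → row (4,-2) (4,-2) (4,-2) (5,-2) (5,-2) (5,-2)
{DqTS, DqTN, DqHS, DqHN} → row (4,-2) (4,-2) (4,-2) (-1,2) (-1,2) (-1,2)
{UsTS, UsTN, UqTS, UqTN} → row (1,0) (4,-2) (5,-1) (1,0) (4,-2) (5,-1)
{UsHS, UsHN, UqHS, UqHN} → row (1,2) (4,-2) (5,-1) (1,2) (4,-2) (5,-1)
That's 5 distinct rows out of 16 strategies.

5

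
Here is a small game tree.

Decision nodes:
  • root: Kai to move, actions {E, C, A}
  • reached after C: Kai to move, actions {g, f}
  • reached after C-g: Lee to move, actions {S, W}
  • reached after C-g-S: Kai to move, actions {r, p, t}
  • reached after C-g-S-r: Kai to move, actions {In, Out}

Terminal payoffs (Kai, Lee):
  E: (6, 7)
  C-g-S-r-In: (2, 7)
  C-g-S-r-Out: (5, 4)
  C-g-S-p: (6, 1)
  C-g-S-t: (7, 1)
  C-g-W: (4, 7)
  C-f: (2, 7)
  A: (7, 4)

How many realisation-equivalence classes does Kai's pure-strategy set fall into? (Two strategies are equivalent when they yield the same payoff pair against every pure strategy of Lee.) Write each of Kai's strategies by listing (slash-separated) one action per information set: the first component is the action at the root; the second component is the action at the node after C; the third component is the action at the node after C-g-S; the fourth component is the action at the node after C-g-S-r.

7

Kai has 36 pure strategies: E/g/r/In, E/g/r/Out, E/g/p/In, E/g/p/Out, E/g/t/In, E/g/t/Out, E/f/r/In, E/f/r/Out, E/f/p/In, E/f/p/Out, E/f/t/In, E/f/t/Out, C/g/r/In, C/g/r/Out, C/g/p/In, C/g/p/Out, C/g/t/In, C/g/t/Out, C/f/r/In, C/f/r/Out, C/f/p/In, C/f/p/Out, C/f/t/In, C/f/t/Out, A/g/r/In, A/g/r/Out, A/g/p/In, A/g/p/Out, A/g/t/In, A/g/t/Out, A/f/r/In, A/f/r/Out, A/f/p/In, A/f/p/Out, A/f/t/In, A/f/t/Out. Columns: S, W.
{E/g/r/In, E/g/r/Out, E/g/p/In, E/g/p/Out, E/g/t/In, E/g/t/Out, E/f/r/In, E/f/r/Out, E/f/p/In, E/f/p/Out, E/f/t/In, E/f/t/Out} → row (6,7) (6,7)
{C/g/r/In} → row (2,7) (4,7)
{C/g/r/Out} → row (5,4) (4,7)
{C/g/p/In, C/g/p/Out} → row (6,1) (4,7)
{C/g/t/In, C/g/t/Out} → row (7,1) (4,7)
{C/f/r/In, C/f/r/Out, C/f/p/In, C/f/p/Out, C/f/t/In, C/f/t/Out} → row (2,7) (2,7)
{A/g/r/In, A/g/r/Out, A/g/p/In, A/g/p/Out, A/g/t/In, A/g/t/Out, A/f/r/In, A/f/r/Out, A/f/p/In, A/f/p/Out, A/f/t/In, A/f/t/Out} → row (7,4) (7,4)
That's 7 distinct rows out of 36 strategies.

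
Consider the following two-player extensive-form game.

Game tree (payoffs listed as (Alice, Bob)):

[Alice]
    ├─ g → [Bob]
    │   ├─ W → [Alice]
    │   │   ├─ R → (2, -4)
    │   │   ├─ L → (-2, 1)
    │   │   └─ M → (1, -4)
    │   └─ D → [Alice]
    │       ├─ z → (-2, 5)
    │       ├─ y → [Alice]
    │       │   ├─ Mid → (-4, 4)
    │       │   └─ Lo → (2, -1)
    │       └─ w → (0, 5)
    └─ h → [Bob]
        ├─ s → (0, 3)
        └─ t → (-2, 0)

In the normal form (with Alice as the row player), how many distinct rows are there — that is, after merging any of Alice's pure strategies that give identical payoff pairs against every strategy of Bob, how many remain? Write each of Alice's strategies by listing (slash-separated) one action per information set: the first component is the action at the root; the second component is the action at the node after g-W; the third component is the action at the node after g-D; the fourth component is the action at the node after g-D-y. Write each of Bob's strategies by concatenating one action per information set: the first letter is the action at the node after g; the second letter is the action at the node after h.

Alice has 36 pure strategies: g/R/z/Mid, g/R/z/Lo, g/R/y/Mid, g/R/y/Lo, g/R/w/Mid, g/R/w/Lo, g/L/z/Mid, g/L/z/Lo, g/L/y/Mid, g/L/y/Lo, g/L/w/Mid, g/L/w/Lo, g/M/z/Mid, g/M/z/Lo, g/M/y/Mid, g/M/y/Lo, g/M/w/Mid, g/M/w/Lo, h/R/z/Mid, h/R/z/Lo, h/R/y/Mid, h/R/y/Lo, h/R/w/Mid, h/R/w/Lo, h/L/z/Mid, h/L/z/Lo, h/L/y/Mid, h/L/y/Lo, h/L/w/Mid, h/L/w/Lo, h/M/z/Mid, h/M/z/Lo, h/M/y/Mid, h/M/y/Lo, h/M/w/Mid, h/M/w/Lo. Columns: Ws, Wt, Ds, Dt.
{g/R/z/Mid, g/R/z/Lo} → row (2,-4) (2,-4) (-2,5) (-2,5)
{g/R/y/Mid} → row (2,-4) (2,-4) (-4,4) (-4,4)
{g/R/y/Lo} → row (2,-4) (2,-4) (2,-1) (2,-1)
{g/R/w/Mid, g/R/w/Lo} → row (2,-4) (2,-4) (0,5) (0,5)
{g/L/z/Mid, g/L/z/Lo} → row (-2,1) (-2,1) (-2,5) (-2,5)
{g/L/y/Mid} → row (-2,1) (-2,1) (-4,4) (-4,4)
{g/L/y/Lo} → row (-2,1) (-2,1) (2,-1) (2,-1)
{g/L/w/Mid, g/L/w/Lo} → row (-2,1) (-2,1) (0,5) (0,5)
{g/M/z/Mid, g/M/z/Lo} → row (1,-4) (1,-4) (-2,5) (-2,5)
{g/M/y/Mid} → row (1,-4) (1,-4) (-4,4) (-4,4)
{g/M/y/Lo} → row (1,-4) (1,-4) (2,-1) (2,-1)
{g/M/w/Mid, g/M/w/Lo} → row (1,-4) (1,-4) (0,5) (0,5)
{h/R/z/Mid, h/R/z/Lo, h/R/y/Mid, h/R/y/Lo, h/R/w/Mid, h/R/w/Lo, h/L/z/Mid, h/L/z/Lo, h/L/y/Mid, h/L/y/Lo, h/L/w/Mid, h/L/w/Lo, h/M/z/Mid, h/M/z/Lo, h/M/y/Mid, h/M/y/Lo, h/M/w/Mid, h/M/w/Lo} → row (0,3) (-2,0) (0,3) (-2,0)
That's 13 distinct rows out of 36 strategies.

13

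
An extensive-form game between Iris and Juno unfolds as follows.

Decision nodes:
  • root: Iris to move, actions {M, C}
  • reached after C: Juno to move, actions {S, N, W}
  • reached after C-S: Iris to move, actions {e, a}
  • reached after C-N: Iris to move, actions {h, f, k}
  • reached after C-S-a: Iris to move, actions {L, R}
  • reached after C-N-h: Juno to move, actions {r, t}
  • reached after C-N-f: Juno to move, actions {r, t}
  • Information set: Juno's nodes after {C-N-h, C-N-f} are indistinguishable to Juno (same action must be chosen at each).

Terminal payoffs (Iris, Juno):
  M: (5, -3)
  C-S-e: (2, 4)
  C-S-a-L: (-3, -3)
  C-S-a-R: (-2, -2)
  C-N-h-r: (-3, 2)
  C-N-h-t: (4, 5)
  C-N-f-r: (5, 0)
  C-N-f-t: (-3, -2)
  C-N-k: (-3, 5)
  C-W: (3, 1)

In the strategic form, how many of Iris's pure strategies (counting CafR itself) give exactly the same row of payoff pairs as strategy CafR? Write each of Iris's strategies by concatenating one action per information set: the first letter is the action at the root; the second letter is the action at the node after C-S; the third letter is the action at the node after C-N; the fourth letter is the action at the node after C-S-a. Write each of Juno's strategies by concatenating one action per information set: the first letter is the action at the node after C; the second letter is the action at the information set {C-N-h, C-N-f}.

1

Row for CafR (columns Sr, St, Nr, Nt, Wr, Wt): (-2,-2) (-2,-2) (5,0) (-3,-2) (3,1) (3,1).
Every one of Iris's information sets is on the play path for some reply by Juno when Iris follows CafR.
Changing the action at any of them therefore changes at least one column, so only CafR itself gives this row.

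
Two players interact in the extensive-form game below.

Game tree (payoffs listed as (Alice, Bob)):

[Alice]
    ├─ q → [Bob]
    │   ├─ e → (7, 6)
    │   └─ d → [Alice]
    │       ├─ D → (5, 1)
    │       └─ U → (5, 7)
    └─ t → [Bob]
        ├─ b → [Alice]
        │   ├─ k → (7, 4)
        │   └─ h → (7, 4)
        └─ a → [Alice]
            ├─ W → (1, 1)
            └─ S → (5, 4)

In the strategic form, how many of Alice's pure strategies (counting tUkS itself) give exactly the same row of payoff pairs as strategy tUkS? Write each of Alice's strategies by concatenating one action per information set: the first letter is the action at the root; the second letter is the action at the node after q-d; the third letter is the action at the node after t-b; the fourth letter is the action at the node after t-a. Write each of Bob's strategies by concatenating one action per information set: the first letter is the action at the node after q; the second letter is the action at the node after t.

4

Row for tUkS (columns eb, ea, db, da): (7,4) (5,4) (7,4) (5,4).
Under tUkS, Alice's choice at the node after q-d can never be reached regardless of what Bob does, so varying those choices leaves every outcome unchanged.
Holding the reachable choices fixed and varying the unreachable one freely already gives 2 equivalent strategies.
Checking the remaining rows, tDhS, tUhS also happen to give the same payoffs in every column, bringing the total to 4: tDkS, tDhS, tUkS, tUhS.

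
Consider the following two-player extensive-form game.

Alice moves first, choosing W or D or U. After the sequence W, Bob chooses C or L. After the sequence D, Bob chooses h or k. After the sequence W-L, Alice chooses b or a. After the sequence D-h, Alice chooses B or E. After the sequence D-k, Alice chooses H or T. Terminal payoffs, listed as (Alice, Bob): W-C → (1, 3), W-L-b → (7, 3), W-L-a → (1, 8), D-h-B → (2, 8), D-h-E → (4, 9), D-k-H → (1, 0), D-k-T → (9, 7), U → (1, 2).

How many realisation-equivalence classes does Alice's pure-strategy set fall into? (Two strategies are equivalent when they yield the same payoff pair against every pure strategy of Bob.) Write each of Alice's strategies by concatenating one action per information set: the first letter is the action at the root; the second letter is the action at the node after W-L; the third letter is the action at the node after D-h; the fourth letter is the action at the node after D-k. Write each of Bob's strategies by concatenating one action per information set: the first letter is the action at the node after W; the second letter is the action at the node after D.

Alice has 24 pure strategies: WbBH, WbBT, WbEH, WbET, WaBH, WaBT, WaEH, WaET, DbBH, DbBT, DbEH, DbET, DaBH, DaBT, DaEH, DaET, UbBH, UbBT, UbEH, UbET, UaBH, UaBT, UaEH, UaET. Columns: Ch, Ck, Lh, Lk.
{WbBH, WbBT, WbEH, WbET} → row (1,3) (1,3) (7,3) (7,3)
{WaBH, WaBT, WaEH, WaET} → row (1,3) (1,3) (1,8) (1,8)
{DbBH, DaBH} → row (2,8) (1,0) (2,8) (1,0)
{DbBT, DaBT} → row (2,8) (9,7) (2,8) (9,7)
{DbEH, DaEH} → row (4,9) (1,0) (4,9) (1,0)
{DbET, DaET} → row (4,9) (9,7) (4,9) (9,7)
{UbBH, UbBT, UbEH, UbET, UaBH, UaBT, UaEH, UaET} → row (1,2) (1,2) (1,2) (1,2)
That's 7 distinct rows out of 24 strategies.

7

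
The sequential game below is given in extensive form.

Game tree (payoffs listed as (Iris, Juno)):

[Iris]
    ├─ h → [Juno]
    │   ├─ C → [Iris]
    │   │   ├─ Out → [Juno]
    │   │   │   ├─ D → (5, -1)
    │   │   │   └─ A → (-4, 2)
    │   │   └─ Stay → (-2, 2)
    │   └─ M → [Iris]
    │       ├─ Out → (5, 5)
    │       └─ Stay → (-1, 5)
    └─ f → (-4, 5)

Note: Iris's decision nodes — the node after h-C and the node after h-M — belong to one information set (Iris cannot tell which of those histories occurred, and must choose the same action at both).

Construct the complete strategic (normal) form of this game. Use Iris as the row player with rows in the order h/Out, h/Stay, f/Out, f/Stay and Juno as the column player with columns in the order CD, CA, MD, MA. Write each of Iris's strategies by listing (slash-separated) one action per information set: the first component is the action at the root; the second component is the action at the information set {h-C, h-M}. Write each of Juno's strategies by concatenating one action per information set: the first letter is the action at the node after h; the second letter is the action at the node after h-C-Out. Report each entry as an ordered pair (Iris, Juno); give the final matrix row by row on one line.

Row h/Out: CD→(5,-1), CA→(-4,2), MD→(5,5), MA→(5,5)
Row h/Stay: CD→(-2,2), CA→(-2,2), MD→(-1,5), MA→(-1,5)
Row f/Out: CD→(-4,5), CA→(-4,5), MD→(-4,5), MA→(-4,5)
Row f/Stay: CD→(-4,5), CA→(-4,5), MD→(-4,5), MA→(-4,5)

h/Out: (5,-1) (-4,2) (5,5) (5,5) | h/Stay: (-2,2) (-2,2) (-1,5) (-1,5) | f/Out: (-4,5) (-4,5) (-4,5) (-4,5) | f/Stay: (-4,5) (-4,5) (-4,5) (-4,5)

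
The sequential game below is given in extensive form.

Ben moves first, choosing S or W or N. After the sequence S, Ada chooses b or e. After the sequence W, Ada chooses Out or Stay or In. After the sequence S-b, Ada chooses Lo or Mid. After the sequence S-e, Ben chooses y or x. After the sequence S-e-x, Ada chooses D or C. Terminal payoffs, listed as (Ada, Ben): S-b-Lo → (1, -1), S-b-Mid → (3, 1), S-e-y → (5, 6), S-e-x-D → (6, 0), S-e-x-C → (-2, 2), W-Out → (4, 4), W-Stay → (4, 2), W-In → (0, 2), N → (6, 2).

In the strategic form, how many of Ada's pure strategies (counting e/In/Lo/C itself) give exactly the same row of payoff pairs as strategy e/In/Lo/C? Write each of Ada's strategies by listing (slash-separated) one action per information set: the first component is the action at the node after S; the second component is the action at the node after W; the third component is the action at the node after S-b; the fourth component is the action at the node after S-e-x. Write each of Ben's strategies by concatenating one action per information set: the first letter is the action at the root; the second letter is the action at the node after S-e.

2

Row for e/In/Lo/C (columns Sy, Sx, Wy, Wx, Ny, Nx): (5,6) (-2,2) (0,2) (0,2) (6,2) (6,2).
Under e/In/Lo/C, Ada's choice at the node after S-b can never be reached regardless of what Ben does, so varying those choices leaves every outcome unchanged.
Holding the reachable choices fixed and varying the unreachable one freely already gives 2 equivalent strategies.
No other strategy reproduces this row, so those 2 are the full class: e/In/Lo/C, e/In/Mid/C.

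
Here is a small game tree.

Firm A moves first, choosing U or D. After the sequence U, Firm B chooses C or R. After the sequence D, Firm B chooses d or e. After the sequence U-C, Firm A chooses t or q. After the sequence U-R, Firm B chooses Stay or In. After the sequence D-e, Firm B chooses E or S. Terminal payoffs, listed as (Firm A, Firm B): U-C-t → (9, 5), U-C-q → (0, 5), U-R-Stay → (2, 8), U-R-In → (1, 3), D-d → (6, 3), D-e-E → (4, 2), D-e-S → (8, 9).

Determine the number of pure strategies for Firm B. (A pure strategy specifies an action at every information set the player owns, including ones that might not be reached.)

16

Firm B owns the node after U with actions {C, R} — two choices.
Firm B owns the node after D with actions {d, e} — two choices.
Firm B owns the node after U-R with actions {Stay, In} — two choices.
Firm B owns the node after D-e with actions {E, S} — two choices.
A pure strategy fixes one action at each information set independently, so the count is the product 2 × 2 × 2 × 2 = 16.
(For reference, Firm A has 4 pure strategies, giving a 16×4 normal-form matrix.)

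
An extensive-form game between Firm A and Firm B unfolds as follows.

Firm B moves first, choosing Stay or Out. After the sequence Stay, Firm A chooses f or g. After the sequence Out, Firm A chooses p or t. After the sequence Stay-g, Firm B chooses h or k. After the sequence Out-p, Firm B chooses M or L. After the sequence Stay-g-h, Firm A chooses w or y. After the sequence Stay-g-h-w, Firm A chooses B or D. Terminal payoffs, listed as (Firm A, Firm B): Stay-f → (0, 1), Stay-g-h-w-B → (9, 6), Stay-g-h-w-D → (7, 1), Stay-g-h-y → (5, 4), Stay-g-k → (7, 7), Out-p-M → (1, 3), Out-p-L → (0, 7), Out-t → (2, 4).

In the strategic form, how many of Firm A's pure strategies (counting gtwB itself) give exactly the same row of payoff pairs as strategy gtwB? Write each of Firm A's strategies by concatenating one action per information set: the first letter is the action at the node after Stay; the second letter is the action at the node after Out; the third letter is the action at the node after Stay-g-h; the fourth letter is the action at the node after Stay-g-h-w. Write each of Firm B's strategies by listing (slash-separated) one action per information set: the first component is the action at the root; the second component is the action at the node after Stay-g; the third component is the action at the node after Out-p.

1

Row for gtwB (columns Stay/h/M, Stay/h/L, Stay/k/M, Stay/k/L, Out/h/M, Out/h/L, Out/k/M, Out/k/L): (9,6) (9,6) (7,7) (7,7) (2,4) (2,4) (2,4) (2,4).
Every one of Firm A's information sets is on the play path for some reply by Firm B when Firm A follows gtwB.
Changing the action at any of them therefore changes at least one column, so only gtwB itself gives this row.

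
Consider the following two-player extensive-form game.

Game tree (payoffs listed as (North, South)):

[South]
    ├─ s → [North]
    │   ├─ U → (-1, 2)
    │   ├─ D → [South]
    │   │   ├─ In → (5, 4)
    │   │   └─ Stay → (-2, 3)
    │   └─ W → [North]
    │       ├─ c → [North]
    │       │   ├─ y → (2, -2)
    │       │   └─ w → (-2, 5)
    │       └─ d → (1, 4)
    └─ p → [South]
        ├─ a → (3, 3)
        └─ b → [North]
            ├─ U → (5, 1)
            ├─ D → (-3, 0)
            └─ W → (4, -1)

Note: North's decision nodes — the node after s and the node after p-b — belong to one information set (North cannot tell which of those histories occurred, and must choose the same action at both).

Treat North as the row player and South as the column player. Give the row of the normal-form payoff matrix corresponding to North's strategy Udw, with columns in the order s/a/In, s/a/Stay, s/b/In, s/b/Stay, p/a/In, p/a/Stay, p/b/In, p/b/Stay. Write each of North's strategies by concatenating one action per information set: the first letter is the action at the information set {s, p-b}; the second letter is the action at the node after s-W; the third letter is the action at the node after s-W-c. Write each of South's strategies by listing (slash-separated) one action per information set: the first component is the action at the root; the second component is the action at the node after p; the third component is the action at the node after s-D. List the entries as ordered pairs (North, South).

(-1,2) (-1,2) (-1,2) (-1,2) (3,3) (3,3) (5,1) (5,1)

vs s/a/In: South plays s → North plays U at [s] → (-1, 2)
vs s/a/Stay: South plays s → North plays U at [s] → (-1, 2)
vs s/b/In: South plays s → North plays U at [s] → (-1, 2)
vs s/b/Stay: South plays s → North plays U at [s] → (-1, 2)
vs p/a/In: South plays p → South plays a at [p] → (3, 3)
vs p/a/Stay: South plays p → South plays a at [p] → (3, 3)
vs p/b/In: South plays p → South plays b at [p] → North plays U at [p-b] → (5, 1)
vs p/b/Stay: South plays p → South plays b at [p] → North plays U at [p-b] → (5, 1)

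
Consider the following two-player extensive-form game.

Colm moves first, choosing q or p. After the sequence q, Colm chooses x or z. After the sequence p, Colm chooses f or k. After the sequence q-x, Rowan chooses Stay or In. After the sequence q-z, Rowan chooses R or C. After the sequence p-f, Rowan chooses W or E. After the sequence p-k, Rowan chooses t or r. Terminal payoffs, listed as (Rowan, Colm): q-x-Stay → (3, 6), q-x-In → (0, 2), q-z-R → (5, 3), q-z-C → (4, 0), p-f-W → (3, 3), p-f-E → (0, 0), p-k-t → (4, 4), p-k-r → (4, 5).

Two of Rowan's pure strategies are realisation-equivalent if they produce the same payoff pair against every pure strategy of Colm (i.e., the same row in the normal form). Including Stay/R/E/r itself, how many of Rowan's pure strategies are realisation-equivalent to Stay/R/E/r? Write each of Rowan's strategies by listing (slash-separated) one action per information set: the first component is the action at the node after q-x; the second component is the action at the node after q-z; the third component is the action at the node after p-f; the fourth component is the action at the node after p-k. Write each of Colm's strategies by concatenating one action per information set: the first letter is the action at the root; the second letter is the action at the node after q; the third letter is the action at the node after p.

1

Row for Stay/R/E/r (columns qxf, qxk, qzf, qzk, pxf, pxk, pzf, pzk): (3,6) (3,6) (5,3) (5,3) (0,0) (4,5) (0,0) (4,5).
Every one of Rowan's information sets is on the play path for some reply by Colm when Rowan follows Stay/R/E/r.
Changing the action at any of them therefore changes at least one column, so only Stay/R/E/r itself gives this row.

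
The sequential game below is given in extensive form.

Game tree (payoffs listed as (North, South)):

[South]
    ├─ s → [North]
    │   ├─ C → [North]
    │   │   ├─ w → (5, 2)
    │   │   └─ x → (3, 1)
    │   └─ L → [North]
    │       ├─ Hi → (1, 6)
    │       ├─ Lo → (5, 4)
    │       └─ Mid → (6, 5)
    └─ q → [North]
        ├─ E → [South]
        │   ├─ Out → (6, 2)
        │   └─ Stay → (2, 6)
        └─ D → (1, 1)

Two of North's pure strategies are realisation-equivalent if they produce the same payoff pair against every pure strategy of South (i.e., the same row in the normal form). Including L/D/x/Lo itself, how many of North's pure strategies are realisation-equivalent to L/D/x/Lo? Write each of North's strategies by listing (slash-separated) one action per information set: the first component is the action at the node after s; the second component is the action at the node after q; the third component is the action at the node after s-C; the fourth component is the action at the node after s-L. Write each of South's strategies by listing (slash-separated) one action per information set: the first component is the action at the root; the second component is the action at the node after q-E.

2

Row for L/D/x/Lo (columns s/Out, s/Stay, q/Out, q/Stay): (5,4) (5,4) (1,1) (1,1).
Under L/D/x/Lo, North's choice at the node after s-C can never be reached regardless of what South does, so varying those choices leaves every outcome unchanged.
Holding the reachable choices fixed and varying the unreachable one freely already gives 2 equivalent strategies.
No other strategy reproduces this row, so those 2 are the full class: L/D/w/Lo, L/D/x/Lo.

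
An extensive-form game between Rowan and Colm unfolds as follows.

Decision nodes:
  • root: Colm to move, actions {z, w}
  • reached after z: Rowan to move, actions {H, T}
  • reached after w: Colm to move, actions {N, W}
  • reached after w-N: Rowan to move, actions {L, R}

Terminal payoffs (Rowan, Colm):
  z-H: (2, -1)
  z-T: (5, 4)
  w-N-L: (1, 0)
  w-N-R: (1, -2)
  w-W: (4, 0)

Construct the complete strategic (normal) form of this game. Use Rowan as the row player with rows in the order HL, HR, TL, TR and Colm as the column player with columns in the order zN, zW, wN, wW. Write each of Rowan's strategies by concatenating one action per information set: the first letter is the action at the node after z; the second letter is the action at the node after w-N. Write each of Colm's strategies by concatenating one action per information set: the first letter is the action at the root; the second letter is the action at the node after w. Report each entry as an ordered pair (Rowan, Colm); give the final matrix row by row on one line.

HL: (2,-1) (2,-1) (1,0) (4,0) | HR: (2,-1) (2,-1) (1,-2) (4,0) | TL: (5,4) (5,4) (1,0) (4,0) | TR: (5,4) (5,4) (1,-2) (4,0)

Row HL: zN→(2,-1), zW→(2,-1), wN→(1,0), wW→(4,0)
Row HR: zN→(2,-1), zW→(2,-1), wN→(1,-2), wW→(4,0)
Row TL: zN→(5,4), zW→(5,4), wN→(1,0), wW→(4,0)
Row TR: zN→(5,4), zW→(5,4), wN→(1,-2), wW→(4,0)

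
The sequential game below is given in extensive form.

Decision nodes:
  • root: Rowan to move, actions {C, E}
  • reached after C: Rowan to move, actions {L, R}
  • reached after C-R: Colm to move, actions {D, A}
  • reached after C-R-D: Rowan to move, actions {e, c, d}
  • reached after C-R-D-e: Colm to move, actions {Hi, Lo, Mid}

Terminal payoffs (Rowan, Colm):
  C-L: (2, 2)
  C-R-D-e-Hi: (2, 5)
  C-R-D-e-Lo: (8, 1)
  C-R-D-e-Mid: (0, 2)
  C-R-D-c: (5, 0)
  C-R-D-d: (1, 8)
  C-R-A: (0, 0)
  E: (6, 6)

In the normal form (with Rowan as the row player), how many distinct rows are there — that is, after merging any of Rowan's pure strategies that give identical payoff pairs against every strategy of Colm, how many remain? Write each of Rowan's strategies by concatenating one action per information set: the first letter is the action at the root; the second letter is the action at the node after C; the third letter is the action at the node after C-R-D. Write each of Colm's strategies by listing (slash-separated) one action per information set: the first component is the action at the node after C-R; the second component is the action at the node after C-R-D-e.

Rowan has 12 pure strategies: CLe, CLc, CLd, CRe, CRc, CRd, ELe, ELc, ELd, ERe, ERc, ERd. Columns: D/Hi, D/Lo, D/Mid, A/Hi, A/Lo, A/Mid.
{CLe, CLc, CLd} → row (2,2) (2,2) (2,2) (2,2) (2,2) (2,2)
{CRe} → row (2,5) (8,1) (0,2) (0,0) (0,0) (0,0)
{CRc} → row (5,0) (5,0) (5,0) (0,0) (0,0) (0,0)
{CRd} → row (1,8) (1,8) (1,8) (0,0) (0,0) (0,0)
{ELe, ELc, ELd, ERe, ERc, ERd} → row (6,6) (6,6) (6,6) (6,6) (6,6) (6,6)
That's 5 distinct rows out of 12 strategies.

5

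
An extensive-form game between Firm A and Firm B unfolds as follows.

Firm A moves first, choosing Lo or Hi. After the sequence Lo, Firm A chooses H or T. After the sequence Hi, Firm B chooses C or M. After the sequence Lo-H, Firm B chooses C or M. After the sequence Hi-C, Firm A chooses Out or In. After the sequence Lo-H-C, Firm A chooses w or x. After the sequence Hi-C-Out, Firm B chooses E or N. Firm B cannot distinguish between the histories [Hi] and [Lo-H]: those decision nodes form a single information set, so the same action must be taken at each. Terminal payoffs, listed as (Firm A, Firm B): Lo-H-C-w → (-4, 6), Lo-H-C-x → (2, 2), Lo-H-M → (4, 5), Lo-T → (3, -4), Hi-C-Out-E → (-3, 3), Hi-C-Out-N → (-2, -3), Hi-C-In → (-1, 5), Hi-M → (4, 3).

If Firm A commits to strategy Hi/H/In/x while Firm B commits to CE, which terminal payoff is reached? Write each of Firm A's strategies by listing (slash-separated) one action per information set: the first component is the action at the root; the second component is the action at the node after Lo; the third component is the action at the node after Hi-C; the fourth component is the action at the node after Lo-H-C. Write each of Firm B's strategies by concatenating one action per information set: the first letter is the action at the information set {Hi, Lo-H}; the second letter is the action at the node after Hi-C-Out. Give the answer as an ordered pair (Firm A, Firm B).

(-1, 5)

Trace the play path from the root:
  Firm A plays Hi
  Firm B plays C at [Hi]
  Firm A plays In at [Hi-C]
→ terminal payoff (-1, 5).
(Firm A's choice at the node after Lo is never reached on this path, so it doesn't affect the outcome.)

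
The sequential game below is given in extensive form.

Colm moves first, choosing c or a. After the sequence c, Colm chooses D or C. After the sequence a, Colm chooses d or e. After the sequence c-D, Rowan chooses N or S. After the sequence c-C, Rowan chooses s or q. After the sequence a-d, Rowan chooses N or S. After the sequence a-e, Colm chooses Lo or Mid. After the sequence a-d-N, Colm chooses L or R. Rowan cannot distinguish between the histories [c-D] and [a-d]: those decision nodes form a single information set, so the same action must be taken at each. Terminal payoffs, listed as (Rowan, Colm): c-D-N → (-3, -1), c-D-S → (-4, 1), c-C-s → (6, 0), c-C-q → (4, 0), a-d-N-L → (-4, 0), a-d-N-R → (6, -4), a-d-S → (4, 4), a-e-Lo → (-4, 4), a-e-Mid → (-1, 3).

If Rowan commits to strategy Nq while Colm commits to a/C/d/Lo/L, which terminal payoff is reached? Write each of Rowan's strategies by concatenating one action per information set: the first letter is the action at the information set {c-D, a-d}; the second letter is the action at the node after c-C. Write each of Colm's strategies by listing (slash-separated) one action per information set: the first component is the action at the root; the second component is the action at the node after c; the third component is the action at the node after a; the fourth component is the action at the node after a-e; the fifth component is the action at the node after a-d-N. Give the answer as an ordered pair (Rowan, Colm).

(-4, 0)

Trace the play path from the root:
  Colm plays a
  Colm plays d at [a]
  Rowan plays N at [a-d]
  Colm plays L at [a-d-N]
→ terminal payoff (-4, 0).
(Rowan's choice at the node after c-C is never reached on this path, so it doesn't affect the outcome.)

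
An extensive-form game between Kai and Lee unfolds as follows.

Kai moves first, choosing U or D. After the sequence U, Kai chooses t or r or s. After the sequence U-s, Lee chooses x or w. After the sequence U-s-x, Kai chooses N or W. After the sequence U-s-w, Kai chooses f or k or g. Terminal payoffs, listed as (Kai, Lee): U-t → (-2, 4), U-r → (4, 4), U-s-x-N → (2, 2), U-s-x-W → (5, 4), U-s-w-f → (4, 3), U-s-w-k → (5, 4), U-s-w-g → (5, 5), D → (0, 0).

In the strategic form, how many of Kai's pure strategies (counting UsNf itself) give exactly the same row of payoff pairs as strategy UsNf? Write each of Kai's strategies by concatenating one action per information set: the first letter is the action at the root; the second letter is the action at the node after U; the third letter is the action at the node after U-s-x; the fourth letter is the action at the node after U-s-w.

Row for UsNf (columns x, w): (2,2) (4,3).
Every one of Kai's information sets is on the play path for some reply by Lee when Kai follows UsNf.
Changing the action at any of them therefore changes at least one column, so only UsNf itself gives this row.

1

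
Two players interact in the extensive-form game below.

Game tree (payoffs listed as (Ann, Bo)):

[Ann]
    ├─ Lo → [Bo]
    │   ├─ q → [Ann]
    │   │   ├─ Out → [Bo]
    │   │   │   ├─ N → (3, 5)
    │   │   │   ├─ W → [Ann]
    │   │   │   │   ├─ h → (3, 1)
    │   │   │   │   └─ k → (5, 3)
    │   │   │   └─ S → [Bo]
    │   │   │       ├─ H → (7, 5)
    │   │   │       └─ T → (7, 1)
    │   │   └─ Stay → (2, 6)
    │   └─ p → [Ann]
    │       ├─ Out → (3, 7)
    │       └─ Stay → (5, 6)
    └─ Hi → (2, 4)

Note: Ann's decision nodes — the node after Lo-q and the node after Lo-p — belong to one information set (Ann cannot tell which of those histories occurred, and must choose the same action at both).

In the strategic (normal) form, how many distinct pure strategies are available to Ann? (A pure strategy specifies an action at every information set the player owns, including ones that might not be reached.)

Ann owns the root with actions {Lo, Hi} — two choices.
Ann owns the information set {Lo-q, Lo-p} with actions {Out, Stay} — two choices.
Ann owns the node after Lo-q-Out-W with actions {h, k} — two choices.
A pure strategy fixes one action at each information set independently, so the count is the product 2 × 2 × 2 = 8.

8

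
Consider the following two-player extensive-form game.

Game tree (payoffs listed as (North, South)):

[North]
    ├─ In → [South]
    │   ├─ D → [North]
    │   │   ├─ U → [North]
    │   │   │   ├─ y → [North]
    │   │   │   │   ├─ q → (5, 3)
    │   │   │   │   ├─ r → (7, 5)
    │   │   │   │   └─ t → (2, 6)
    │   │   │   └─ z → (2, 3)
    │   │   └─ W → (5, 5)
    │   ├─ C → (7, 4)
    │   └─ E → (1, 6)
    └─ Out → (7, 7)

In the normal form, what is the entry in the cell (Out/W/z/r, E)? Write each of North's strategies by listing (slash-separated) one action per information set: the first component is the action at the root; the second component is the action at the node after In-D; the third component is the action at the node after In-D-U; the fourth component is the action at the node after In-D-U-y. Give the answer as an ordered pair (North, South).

Trace the play path from the root:
  North plays Out
→ terminal payoff (7, 7).
(North's choice at the node after In-D is never reached on this path, so it doesn't affect the outcome.)

(7, 7)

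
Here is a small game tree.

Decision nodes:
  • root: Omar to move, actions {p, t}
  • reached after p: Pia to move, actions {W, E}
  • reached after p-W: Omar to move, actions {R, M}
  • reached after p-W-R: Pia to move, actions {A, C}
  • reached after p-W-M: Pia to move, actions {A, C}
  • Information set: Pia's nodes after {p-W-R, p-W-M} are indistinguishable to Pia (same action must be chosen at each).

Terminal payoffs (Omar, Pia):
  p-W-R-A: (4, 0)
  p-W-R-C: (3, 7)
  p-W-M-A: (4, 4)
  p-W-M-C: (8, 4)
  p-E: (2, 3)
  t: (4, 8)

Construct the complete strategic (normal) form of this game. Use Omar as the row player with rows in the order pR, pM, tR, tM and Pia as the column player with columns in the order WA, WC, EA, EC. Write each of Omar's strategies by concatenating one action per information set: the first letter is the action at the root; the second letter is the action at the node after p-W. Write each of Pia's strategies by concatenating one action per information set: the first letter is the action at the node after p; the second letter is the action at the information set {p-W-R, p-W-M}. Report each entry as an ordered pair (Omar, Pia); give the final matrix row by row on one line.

pR: (4,0) (3,7) (2,3) (2,3) | pM: (4,4) (8,4) (2,3) (2,3) | tR: (4,8) (4,8) (4,8) (4,8) | tM: (4,8) (4,8) (4,8) (4,8)

           WA       WC       EA       EC
  pR    (4,0)    (3,7)    (2,3)    (2,3)
  pM    (4,4)    (8,4)    (2,3)    (2,3)
  tR    (4,8)    (4,8)    (4,8)    (4,8)
  tM    (4,8)    (4,8)    (4,8)    (4,8)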